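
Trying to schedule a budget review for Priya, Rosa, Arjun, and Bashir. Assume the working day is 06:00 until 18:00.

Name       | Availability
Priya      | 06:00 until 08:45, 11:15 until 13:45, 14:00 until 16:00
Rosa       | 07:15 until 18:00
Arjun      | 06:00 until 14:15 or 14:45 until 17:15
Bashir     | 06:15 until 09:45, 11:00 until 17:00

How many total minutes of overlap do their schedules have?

Priya ∩ Rosa: 07:15-08:45, 11:15-13:45, 14:00-16:00.
Priya ∩ Rosa ∩ Arjun: 07:15-08:45, 11:15-13:45, 14:00-14:15, 14:45-16:00.
Priya ∩ Rosa ∩ Arjun ∩ Bashir: 07:15-08:45, 11:15-13:45, 14:00-14:15, 14:45-16:00.
Those are the intersection windows.
Summing the common windows: 90 + 150 + 15 + 75 = 330 minutes.

330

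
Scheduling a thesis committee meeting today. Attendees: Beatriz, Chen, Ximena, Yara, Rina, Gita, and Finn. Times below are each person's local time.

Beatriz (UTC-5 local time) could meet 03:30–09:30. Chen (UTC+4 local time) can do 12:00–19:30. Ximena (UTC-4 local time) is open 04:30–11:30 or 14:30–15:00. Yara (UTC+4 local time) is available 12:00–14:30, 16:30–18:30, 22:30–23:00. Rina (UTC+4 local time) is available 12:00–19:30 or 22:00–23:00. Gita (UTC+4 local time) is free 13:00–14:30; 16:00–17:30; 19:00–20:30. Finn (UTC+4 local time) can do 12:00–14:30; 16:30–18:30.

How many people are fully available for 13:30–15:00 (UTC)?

3

Beatriz in UTC: 08:30-14:30 (add 5h to convert from UTC-5).
Chen in UTC: 08:00-15:30 (subtract 4h to convert from UTC+4).
Ximena in UTC: 08:30-15:30, 18:30-19:00 (add 4h to convert from UTC-4).
Yara in UTC: 08:00-10:30, 12:30-14:30, 18:30-19:00 (subtract 4h to convert from UTC+4).
Rina in UTC: 08:00-15:30, 18:00-19:00 (subtract 4h to convert from UTC+4).
Gita in UTC: 09:00-10:30, 12:00-13:30, 15:00-16:30 (subtract 4h to convert from UTC+4).
Finn in UTC: 08:00-10:30, 12:30-14:30 (subtract 4h to convert from UTC+4).
Chen, Ximena, and Rina can make the full 13:30-15:00 slot — that's 3.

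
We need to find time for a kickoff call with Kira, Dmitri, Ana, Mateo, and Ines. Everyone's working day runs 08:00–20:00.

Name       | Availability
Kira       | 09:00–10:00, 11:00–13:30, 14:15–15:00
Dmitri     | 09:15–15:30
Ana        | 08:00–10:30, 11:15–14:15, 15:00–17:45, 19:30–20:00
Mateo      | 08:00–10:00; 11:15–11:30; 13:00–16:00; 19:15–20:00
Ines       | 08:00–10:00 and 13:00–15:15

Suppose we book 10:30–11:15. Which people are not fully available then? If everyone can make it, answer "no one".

Ana, Ines, Kira, Mateo

Kira: not fully free for 10:30-11:15. Dmitri: free for 10:30-11:15. Ana: not fully free for 10:30-11:15. Mateo: not fully free for 10:30-11:15. Ines: not fully free for 10:30-11:15.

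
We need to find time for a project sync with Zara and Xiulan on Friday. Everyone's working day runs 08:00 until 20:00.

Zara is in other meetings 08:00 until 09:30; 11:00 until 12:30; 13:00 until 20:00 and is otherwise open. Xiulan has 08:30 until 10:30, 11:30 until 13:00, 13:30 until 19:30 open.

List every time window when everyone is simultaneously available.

09:30-10:30, 12:30-13:00

Zara free: 09:30-11:00, 12:30-13:00 (invert busy blocks within the working day).
Xiulan free: 08:30-10:30, 11:30-13:00, 13:30-19:30.
Zara ∩ Xiulan: 09:30-10:30, 12:30-13:00.
So the common availability across everyone is 09:30-10:30, 12:30-13:00.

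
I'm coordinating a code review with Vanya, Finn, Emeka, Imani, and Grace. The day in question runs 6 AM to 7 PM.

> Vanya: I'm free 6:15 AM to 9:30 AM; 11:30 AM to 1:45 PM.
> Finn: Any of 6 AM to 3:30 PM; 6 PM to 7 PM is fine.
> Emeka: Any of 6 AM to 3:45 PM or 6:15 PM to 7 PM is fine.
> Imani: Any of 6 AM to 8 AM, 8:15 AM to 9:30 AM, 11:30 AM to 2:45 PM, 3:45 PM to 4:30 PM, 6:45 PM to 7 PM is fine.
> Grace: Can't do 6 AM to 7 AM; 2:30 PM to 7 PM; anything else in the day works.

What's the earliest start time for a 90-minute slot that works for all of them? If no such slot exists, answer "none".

Vanya free: 06:15-09:30, 11:30-13:45.
Finn free: 06:00-15:30, 18:00-19:00.
Emeka free: 06:00-15:45, 18:15-19:00.
Imani free: 06:00-08:00, 08:15-09:30, 11:30-14:45, 15:45-16:30, 18:45-19:00.
Grace free: 07:00-14:30 (invert busy blocks within the working day).
Vanya ∩ Finn: 06:15-09:30, 11:30-13:45.
Vanya ∩ Finn ∩ Emeka: 06:15-09:30, 11:30-13:45.
Vanya ∩ Finn ∩ Emeka ∩ Imani: 06:15-08:00, 08:15-09:30, 11:30-13:45.
Vanya ∩ Finn ∩ Emeka ∩ Imani ∩ Grace: 07:00-08:00, 08:15-09:30, 11:30-13:45.
Those are the intersection windows.
The first common window of at least 90 minutes is 11:30-13:45, so the earliest start is 11:30.

11:30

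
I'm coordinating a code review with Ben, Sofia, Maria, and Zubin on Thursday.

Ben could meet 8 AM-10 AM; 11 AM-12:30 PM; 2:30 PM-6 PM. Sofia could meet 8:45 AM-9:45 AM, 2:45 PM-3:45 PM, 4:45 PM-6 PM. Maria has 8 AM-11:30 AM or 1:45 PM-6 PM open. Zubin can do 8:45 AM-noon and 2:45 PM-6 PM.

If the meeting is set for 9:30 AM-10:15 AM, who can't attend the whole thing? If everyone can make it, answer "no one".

Ben, Sofia

Ben: not fully free for 09:30-10:15. Sofia: not fully free for 09:30-10:15. Maria: free for 09:30-10:15. Zubin: free for 09:30-10:15.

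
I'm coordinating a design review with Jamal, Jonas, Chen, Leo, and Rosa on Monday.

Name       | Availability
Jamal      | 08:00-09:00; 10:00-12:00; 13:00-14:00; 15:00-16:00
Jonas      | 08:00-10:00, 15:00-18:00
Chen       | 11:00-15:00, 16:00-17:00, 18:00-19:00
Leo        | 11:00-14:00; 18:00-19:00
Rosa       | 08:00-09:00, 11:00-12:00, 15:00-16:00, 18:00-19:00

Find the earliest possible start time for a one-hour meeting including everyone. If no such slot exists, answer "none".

Jamal ∩ Jonas: 08:00-09:00, 15:00-16:00.
Jamal ∩ Jonas ∩ Chen: ∅.
Jamal ∩ Jonas ∩ Chen ∩ Leo: ∅.
Jamal ∩ Jonas ∩ Chen ∩ Leo ∩ Rosa: ∅.
There is no time when everyone is free.
No common window is at least 60 minutes long.

none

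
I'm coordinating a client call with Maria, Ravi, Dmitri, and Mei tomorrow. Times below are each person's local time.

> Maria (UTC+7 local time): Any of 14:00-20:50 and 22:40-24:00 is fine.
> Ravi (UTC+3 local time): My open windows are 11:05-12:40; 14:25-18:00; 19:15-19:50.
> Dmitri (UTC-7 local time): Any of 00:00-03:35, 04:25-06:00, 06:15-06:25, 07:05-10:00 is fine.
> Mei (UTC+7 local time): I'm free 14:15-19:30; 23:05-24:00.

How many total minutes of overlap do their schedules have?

Maria in UTC: 07:00-13:50, 15:40-17:00 (subtract 7h to convert from UTC+7).
Ravi in UTC: 08:05-09:40, 11:25-15:00, 16:15-16:50 (subtract 3h to convert from UTC+3).
Dmitri in UTC: 07:00-10:35, 11:25-13:00, 13:15-13:25, 14:05-17:00 (add 7h to convert from UTC-7).
Mei in UTC: 07:15-12:30, 16:05-17:00 (subtract 7h to convert from UTC+7).
Maria ∩ Ravi: 08:05-09:40, 11:25-13:50, 16:15-16:50.
Maria ∩ Ravi ∩ Dmitri: 08:05-09:40, 11:25-13:00, 13:15-13:25, 16:15-16:50.
Maria ∩ Ravi ∩ Dmitri ∩ Mei: 08:05-09:40, 11:25-12:30, 16:15-16:50.
So the common availability across everyone is 08:05-09:40, 11:25-12:30, 16:15-16:50.
Summing the common windows: 95 + 65 + 35 = 195 minutes.

195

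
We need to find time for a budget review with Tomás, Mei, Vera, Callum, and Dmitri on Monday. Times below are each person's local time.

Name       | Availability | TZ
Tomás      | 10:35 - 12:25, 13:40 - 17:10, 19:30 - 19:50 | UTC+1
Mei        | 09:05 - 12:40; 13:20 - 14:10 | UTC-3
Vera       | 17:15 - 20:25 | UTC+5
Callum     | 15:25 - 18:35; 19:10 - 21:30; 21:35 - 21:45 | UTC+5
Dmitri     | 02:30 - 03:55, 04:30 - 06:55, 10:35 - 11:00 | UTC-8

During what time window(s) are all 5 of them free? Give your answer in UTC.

12:40-13:35, 14:10-14:55

Tomás in UTC: 09:35-11:25, 12:40-16:10, 18:30-18:50 (subtract 1h to convert from UTC+1).
Mei in UTC: 12:05-15:40, 16:20-17:10 (add 3h to convert from UTC-3).
Vera in UTC: 12:15-15:25 (subtract 5h to convert from UTC+5).
Callum in UTC: 10:25-13:35, 14:10-16:30, 16:35-16:45 (subtract 5h to convert from UTC+5).
Dmitri in UTC: 10:30-11:55, 12:30-14:55, 18:35-19:00 (add 8h to convert from UTC-8).
Tomás ∩ Mei: 12:40-15:40.
Tomás ∩ Mei ∩ Vera: 12:40-15:25.
Tomás ∩ Mei ∩ Vera ∩ Callum: 12:40-13:35, 14:10-15:25.
Tomás ∩ Mei ∩ Vera ∩ Callum ∩ Dmitri: 12:40-13:35, 14:10-14:55.
So the common availability across everyone is 12:40-13:35, 14:10-14:55.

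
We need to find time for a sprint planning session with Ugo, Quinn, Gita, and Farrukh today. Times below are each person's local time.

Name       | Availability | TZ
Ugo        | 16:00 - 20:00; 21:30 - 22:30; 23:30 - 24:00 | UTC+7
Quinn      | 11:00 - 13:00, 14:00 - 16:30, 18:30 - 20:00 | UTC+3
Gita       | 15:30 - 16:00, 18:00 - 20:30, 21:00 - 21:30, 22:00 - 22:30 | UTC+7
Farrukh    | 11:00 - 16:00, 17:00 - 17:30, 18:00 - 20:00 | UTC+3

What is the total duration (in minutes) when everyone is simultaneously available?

Ugo in UTC: 09:00-13:00, 14:30-15:30, 16:30-17:00 (subtract 7h to convert from UTC+7).
Quinn in UTC: 08:00-10:00, 11:00-13:30, 15:30-17:00 (subtract 3h to convert from UTC+3).
Gita in UTC: 08:30-09:00, 11:00-13:30, 14:00-14:30, 15:00-15:30 (subtract 7h to convert from UTC+7).
Farrukh in UTC: 08:00-13:00, 14:00-14:30, 15:00-17:00 (subtract 3h to convert from UTC+3).
Ugo ∩ Quinn: 09:00-10:00, 11:00-13:00, 16:30-17:00.
Ugo ∩ Quinn ∩ Gita: 11:00-13:00.
Ugo ∩ Quinn ∩ Gita ∩ Farrukh: 11:00-13:00.
That's a single block of 120 minutes.

120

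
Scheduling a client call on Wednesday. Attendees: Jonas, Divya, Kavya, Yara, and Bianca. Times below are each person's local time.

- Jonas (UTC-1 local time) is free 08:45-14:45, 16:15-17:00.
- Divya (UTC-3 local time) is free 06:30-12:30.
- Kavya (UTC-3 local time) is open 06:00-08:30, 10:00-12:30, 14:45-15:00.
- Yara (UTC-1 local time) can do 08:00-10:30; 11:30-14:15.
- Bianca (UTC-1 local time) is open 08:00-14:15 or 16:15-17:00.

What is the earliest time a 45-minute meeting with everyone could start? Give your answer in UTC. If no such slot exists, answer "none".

09:45

Jonas in UTC: 09:45-15:45, 17:15-18:00 (add 1h to convert from UTC-1).
Divya in UTC: 09:30-15:30 (add 3h to convert from UTC-3).
Kavya in UTC: 09:00-11:30, 13:00-15:30, 17:45-18:00 (add 3h to convert from UTC-3).
Yara in UTC: 09:00-11:30, 12:30-15:15 (add 1h to convert from UTC-1).
Bianca in UTC: 09:00-15:15, 17:15-18:00 (add 1h to convert from UTC-1).
Jonas ∩ Divya: 09:45-15:30.
Jonas ∩ Divya ∩ Kavya: 09:45-11:30, 13:00-15:30.
Jonas ∩ Divya ∩ Kavya ∩ Yara: 09:45-11:30, 13:00-15:15.
Jonas ∩ Divya ∩ Kavya ∩ Yara ∩ Bianca: 09:45-11:30, 13:00-15:15.
The first common window of at least 45 minutes is 09:45-11:30, so the earliest start is 09:45.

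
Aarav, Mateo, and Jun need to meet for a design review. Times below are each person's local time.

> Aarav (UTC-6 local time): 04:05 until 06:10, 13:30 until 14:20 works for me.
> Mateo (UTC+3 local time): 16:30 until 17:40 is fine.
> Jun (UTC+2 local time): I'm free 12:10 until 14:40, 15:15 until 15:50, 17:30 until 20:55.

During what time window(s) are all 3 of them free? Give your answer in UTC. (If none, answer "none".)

none

Aarav in UTC: 10:05-12:10, 19:30-20:20 (add 6h to convert from UTC-6).
Mateo in UTC: 13:30-14:40 (subtract 3h to convert from UTC+3).
Jun in UTC: 10:10-12:40, 13:15-13:50, 15:30-18:55 (subtract 2h to convert from UTC+2).
Aarav ∩ Mateo: ∅.
Aarav ∩ Mateo ∩ Jun: ∅.
There is no time when everyone is free.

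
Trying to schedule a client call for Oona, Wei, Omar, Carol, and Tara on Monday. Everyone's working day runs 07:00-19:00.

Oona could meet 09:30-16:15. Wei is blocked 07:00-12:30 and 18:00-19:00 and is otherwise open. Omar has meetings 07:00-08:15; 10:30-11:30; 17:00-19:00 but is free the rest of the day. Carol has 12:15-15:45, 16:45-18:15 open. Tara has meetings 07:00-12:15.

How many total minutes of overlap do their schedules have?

Oona free: 09:30-16:15.
Wei free: 12:30-18:00 (invert busy blocks within the working day).
Omar free: 08:15-10:30, 11:30-17:00 (invert busy blocks within the working day).
Carol free: 12:15-15:45, 16:45-18:15.
Tara free: 12:15-19:00 (invert busy blocks within the working day).
Oona ∩ Wei: 12:30-16:15.
Oona ∩ Wei ∩ Omar: 12:30-16:15.
Oona ∩ Wei ∩ Omar ∩ Carol: 12:30-15:45.
Oona ∩ Wei ∩ Omar ∩ Carol ∩ Tara: 12:30-15:45.
So the common availability across everyone is 12:30-15:45.
That's a single block of 195 minutes.

195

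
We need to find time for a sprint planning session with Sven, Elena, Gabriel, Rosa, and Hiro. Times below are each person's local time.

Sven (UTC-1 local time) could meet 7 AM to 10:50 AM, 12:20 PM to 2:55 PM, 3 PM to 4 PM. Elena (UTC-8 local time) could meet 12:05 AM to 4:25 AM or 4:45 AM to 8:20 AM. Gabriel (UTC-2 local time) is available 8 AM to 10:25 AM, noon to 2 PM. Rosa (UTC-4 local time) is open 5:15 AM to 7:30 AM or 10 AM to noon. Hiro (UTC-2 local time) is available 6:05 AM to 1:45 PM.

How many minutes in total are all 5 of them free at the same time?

195

Sven in UTC: 08:00-11:50, 13:20-15:55, 16:00-17:00 (add 1h to convert from UTC-1).
Elena in UTC: 08:05-12:25, 12:45-16:20 (add 8h to convert from UTC-8).
Gabriel in UTC: 10:00-12:25, 14:00-16:00 (add 2h to convert from UTC-2).
Rosa in UTC: 09:15-11:30, 14:00-16:00 (add 4h to convert from UTC-4).
Hiro in UTC: 08:05-15:45 (add 2h to convert from UTC-2).
Sven ∩ Elena: 08:05-11:50, 13:20-15:55, 16:00-16:20.
Sven ∩ Elena ∩ Gabriel: 10:00-11:50, 14:00-15:55.
Sven ∩ Elena ∩ Gabriel ∩ Rosa: 10:00-11:30, 14:00-15:55.
Sven ∩ Elena ∩ Gabriel ∩ Rosa ∩ Hiro: 10:00-11:30, 14:00-15:45.
So the common availability across everyone is 10:00-11:30, 14:00-15:45.
Summing the common windows: 90 + 105 = 195 minutes.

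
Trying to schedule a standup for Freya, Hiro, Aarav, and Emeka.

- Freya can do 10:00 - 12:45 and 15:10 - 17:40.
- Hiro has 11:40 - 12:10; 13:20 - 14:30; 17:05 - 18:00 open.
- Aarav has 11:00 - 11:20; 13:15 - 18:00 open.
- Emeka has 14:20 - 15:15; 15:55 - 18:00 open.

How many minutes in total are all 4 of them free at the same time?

Freya ∩ Hiro: 11:40-12:10, 17:05-17:40.
Freya ∩ Hiro ∩ Aarav: 17:05-17:40.
Freya ∩ Hiro ∩ Aarav ∩ Emeka: 17:05-17:40.
That's a single block of 35 minutes.

35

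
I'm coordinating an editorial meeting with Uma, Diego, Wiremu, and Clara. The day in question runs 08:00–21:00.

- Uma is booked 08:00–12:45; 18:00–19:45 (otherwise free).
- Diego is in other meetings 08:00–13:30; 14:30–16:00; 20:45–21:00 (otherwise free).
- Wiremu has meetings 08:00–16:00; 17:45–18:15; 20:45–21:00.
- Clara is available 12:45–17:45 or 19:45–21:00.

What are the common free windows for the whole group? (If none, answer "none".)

16:00-17:45, 19:45-20:45

Uma free: 12:45-18:00, 19:45-21:00 (invert busy blocks within the working day).
Diego free: 13:30-14:30, 16:00-20:45 (invert busy blocks within the working day).
Wiremu free: 16:00-17:45, 18:15-20:45 (invert busy blocks within the working day).
Clara free: 12:45-17:45, 19:45-21:00.
Uma ∩ Diego: 13:30-14:30, 16:00-18:00, 19:45-20:45.
Uma ∩ Diego ∩ Wiremu: 16:00-17:45, 19:45-20:45.
Uma ∩ Diego ∩ Wiremu ∩ Clara: 16:00-17:45, 19:45-20:45.
So the common availability across everyone is 16:00-17:45, 19:45-20:45.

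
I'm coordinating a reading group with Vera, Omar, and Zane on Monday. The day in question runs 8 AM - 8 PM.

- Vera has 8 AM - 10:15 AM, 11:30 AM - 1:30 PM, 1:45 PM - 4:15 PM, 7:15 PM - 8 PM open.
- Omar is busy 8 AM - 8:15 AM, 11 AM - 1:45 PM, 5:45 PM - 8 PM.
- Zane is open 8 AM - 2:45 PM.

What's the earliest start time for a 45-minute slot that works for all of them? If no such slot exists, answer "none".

08:15

Vera free: 08:00-10:15, 11:30-13:30, 13:45-16:15, 19:15-20:00.
Omar free: 08:15-11:00, 13:45-17:45 (invert busy blocks within the working day).
Zane free: 08:00-14:45.
Vera ∩ Omar: 08:15-10:15, 13:45-16:15.
Vera ∩ Omar ∩ Zane: 08:15-10:15, 13:45-14:45.
The first common window of at least 45 minutes is 08:15-10:15, so the earliest start is 08:15.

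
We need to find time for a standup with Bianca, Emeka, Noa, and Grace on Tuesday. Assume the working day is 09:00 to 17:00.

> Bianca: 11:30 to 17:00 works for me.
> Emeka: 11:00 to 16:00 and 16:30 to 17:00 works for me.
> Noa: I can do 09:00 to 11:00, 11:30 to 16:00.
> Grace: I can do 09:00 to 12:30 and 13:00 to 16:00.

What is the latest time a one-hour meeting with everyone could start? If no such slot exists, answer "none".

Bianca ∩ Emeka: 11:30-16:00, 16:30-17:00.
Bianca ∩ Emeka ∩ Noa: 11:30-16:00.
Bianca ∩ Emeka ∩ Noa ∩ Grace: 11:30-12:30, 13:00-16:00.
The last common window of at least 60 minutes is 13:00-16:00; a 60-minute meeting can start as late as 15:00 and still end by 16:00.

15:00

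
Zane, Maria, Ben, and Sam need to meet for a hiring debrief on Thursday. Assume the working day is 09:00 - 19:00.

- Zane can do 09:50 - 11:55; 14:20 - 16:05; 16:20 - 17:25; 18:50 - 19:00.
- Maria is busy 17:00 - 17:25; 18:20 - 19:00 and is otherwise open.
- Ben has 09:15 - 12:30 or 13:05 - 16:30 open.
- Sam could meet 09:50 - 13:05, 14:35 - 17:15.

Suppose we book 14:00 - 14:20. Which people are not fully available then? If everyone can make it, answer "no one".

Zane free: 09:50-11:55, 14:20-16:05, 16:20-17:25, 18:50-19:00.
Maria free: 09:00-17:00, 17:25-18:20 (invert busy blocks within the working day).
Ben free: 09:15-12:30, 13:05-16:30.
Sam free: 09:50-13:05, 14:35-17:15.
Zane: not fully free for 14:00-14:20. Maria: free for 14:00-14:20. Ben: free for 14:00-14:20. Sam: not fully free for 14:00-14:20.

Sam, Zane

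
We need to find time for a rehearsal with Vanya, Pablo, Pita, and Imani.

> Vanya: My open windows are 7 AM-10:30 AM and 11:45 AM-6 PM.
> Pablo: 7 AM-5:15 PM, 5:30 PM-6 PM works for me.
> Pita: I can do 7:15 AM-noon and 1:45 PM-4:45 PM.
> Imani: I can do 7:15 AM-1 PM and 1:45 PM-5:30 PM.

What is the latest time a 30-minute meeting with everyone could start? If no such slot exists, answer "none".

16:15

Vanya ∩ Pablo: 07:00-10:30, 11:45-17:15, 17:30-18:00.
Vanya ∩ Pablo ∩ Pita: 07:15-10:30, 11:45-12:00, 13:45-16:45.
Vanya ∩ Pablo ∩ Pita ∩ Imani: 07:15-10:30, 11:45-12:00, 13:45-16:45.
So the common availability across everyone is 07:15-10:30, 11:45-12:00, 13:45-16:45.
The last common window of at least 30 minutes is 13:45-16:45; a 30-minute meeting can start as late as 16:15 and still end by 16:45.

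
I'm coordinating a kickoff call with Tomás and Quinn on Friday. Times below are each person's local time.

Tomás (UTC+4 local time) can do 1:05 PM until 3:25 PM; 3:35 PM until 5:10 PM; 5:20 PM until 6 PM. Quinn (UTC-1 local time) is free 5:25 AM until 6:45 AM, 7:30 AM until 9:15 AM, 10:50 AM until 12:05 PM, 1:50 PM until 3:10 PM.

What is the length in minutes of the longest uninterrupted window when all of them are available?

Tomás in UTC: 09:05-11:25, 11:35-13:10, 13:20-14:00 (subtract 4h to convert from UTC+4).
Quinn in UTC: 06:25-07:45, 08:30-10:15, 11:50-13:05, 14:50-16:10 (add 1h to convert from UTC-1).
Tomás ∩ Quinn: 09:05-10:15, 11:50-13:05.
The longest is 11:50-13:05 at 75 minutes.

75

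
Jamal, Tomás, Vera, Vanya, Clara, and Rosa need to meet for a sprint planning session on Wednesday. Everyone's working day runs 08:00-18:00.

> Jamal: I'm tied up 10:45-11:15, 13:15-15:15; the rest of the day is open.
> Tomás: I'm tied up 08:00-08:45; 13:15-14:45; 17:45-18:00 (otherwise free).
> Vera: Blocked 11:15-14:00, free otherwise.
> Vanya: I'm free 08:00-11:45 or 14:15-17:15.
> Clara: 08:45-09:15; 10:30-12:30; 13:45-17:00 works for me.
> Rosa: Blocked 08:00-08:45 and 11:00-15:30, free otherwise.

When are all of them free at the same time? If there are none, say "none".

08:45-09:15, 10:30-10:45, 15:30-17:00

Jamal free: 08:00-10:45, 11:15-13:15, 15:15-18:00 (invert busy blocks within the working day).
Tomás free: 08:45-13:15, 14:45-17:45 (invert busy blocks within the working day).
Vera free: 08:00-11:15, 14:00-18:00 (invert busy blocks within the working day).
Vanya free: 08:00-11:45, 14:15-17:15.
Clara free: 08:45-09:15, 10:30-12:30, 13:45-17:00.
Rosa free: 08:45-11:00, 15:30-18:00 (invert busy blocks within the working day).
Jamal ∩ Tomás: 08:45-10:45, 11:15-13:15, 15:15-17:45.
Jamal ∩ Tomás ∩ Vera: 08:45-10:45, 15:15-17:45.
Jamal ∩ Tomás ∩ Vera ∩ Vanya: 08:45-10:45, 15:15-17:15.
Jamal ∩ Tomás ∩ Vera ∩ Vanya ∩ Clara: 08:45-09:15, 10:30-10:45, 15:15-17:00.
Jamal ∩ Tomás ∩ Vera ∩ Vanya ∩ Clara ∩ Rosa: 08:45-09:15, 10:30-10:45, 15:30-17:00.
Those are the intersection windows.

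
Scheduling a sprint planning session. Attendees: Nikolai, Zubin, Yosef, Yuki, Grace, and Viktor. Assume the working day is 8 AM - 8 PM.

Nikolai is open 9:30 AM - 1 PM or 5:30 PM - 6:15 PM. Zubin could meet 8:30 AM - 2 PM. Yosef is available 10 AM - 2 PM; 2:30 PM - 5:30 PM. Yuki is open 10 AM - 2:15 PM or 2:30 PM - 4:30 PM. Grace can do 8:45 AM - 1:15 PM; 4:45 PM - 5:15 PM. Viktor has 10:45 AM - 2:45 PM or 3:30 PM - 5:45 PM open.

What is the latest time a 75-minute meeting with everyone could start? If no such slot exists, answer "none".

11:45

Nikolai ∩ Zubin: 09:30-13:00.
Nikolai ∩ Zubin ∩ Yosef: 10:00-13:00.
Nikolai ∩ Zubin ∩ Yosef ∩ Yuki: 10:00-13:00.
Nikolai ∩ Zubin ∩ Yosef ∩ Yuki ∩ Grace: 10:00-13:00.
Nikolai ∩ Zubin ∩ Yosef ∩ Yuki ∩ Grace ∩ Viktor: 10:45-13:00.
Those are the intersection windows.
The last common window of at least 75 minutes is 10:45-13:00; a 75-minute meeting can start as late as 11:45 and still end by 13:00.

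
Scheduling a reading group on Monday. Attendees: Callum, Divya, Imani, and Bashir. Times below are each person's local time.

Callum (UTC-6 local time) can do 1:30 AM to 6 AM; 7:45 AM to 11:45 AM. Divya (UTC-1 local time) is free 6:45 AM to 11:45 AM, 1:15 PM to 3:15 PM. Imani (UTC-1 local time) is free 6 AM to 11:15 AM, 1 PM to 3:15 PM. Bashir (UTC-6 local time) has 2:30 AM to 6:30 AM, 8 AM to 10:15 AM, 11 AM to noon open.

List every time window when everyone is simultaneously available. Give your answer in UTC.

08:30-12:00, 14:15-16:15

Callum in UTC: 07:30-12:00, 13:45-17:45 (add 6h to convert from UTC-6).
Divya in UTC: 07:45-12:45, 14:15-16:15 (add 1h to convert from UTC-1).
Imani in UTC: 07:00-12:15, 14:00-16:15 (add 1h to convert from UTC-1).
Bashir in UTC: 08:30-12:30, 14:00-16:15, 17:00-18:00 (add 6h to convert from UTC-6).
Callum ∩ Divya: 07:45-12:00, 14:15-16:15.
Callum ∩ Divya ∩ Imani: 07:45-12:00, 14:15-16:15.
Callum ∩ Divya ∩ Imani ∩ Bashir: 08:30-12:00, 14:15-16:15.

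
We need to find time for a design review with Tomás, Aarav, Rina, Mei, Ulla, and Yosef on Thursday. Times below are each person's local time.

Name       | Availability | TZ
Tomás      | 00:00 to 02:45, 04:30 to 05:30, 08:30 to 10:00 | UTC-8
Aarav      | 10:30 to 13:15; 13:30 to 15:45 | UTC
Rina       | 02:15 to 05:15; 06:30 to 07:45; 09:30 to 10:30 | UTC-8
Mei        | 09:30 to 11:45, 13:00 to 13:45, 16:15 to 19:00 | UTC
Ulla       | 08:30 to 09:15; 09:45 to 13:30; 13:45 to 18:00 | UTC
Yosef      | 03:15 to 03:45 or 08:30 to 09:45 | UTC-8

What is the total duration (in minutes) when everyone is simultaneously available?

0

Tomás in UTC: 08:00-10:45, 12:30-13:30, 16:30-18:00 (add 8h to convert from UTC-8).
Aarav in UTC: 10:30-13:15, 13:30-15:45.
Rina in UTC: 10:15-13:15, 14:30-15:45, 17:30-18:30 (add 8h to convert from UTC-8).
Mei in UTC: 09:30-11:45, 13:00-13:45, 16:15-19:00.
Ulla in UTC: 08:30-09:15, 09:45-13:30, 13:45-18:00.
Yosef in UTC: 11:15-11:45, 16:30-17:45 (add 8h to convert from UTC-8).
Tomás ∩ Aarav: 10:30-10:45, 12:30-13:15.
Tomás ∩ Aarav ∩ Rina: 10:30-10:45, 12:30-13:15.
Tomás ∩ Aarav ∩ Rina ∩ Mei: 10:30-10:45, 13:00-13:15.
Tomás ∩ Aarav ∩ Rina ∩ Mei ∩ Ulla: 10:30-10:45, 13:00-13:15.
Tomás ∩ Aarav ∩ Rina ∩ Mei ∩ Ulla ∩ Yosef: ∅.
There is no time when everyone is free.
There is no common window, so the total is 0 minutes.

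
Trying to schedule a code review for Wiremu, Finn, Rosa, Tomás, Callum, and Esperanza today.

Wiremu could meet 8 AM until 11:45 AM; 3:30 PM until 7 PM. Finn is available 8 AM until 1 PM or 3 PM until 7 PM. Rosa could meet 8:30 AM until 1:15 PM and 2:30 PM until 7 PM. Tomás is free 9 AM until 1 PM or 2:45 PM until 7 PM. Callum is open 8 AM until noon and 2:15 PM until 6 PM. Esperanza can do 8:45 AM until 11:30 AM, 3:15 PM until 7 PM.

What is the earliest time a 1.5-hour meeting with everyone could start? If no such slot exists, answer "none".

09:00

Wiremu ∩ Finn: 08:00-11:45, 15:30-19:00.
Wiremu ∩ Finn ∩ Rosa: 08:30-11:45, 15:30-19:00.
Wiremu ∩ Finn ∩ Rosa ∩ Tomás: 09:00-11:45, 15:30-19:00.
Wiremu ∩ Finn ∩ Rosa ∩ Tomás ∩ Callum: 09:00-11:45, 15:30-18:00.
Wiremu ∩ Finn ∩ Rosa ∩ Tomás ∩ Callum ∩ Esperanza: 09:00-11:30, 15:30-18:00.
The first common window of at least 90 minutes is 09:00-11:30, so the earliest start is 09:00.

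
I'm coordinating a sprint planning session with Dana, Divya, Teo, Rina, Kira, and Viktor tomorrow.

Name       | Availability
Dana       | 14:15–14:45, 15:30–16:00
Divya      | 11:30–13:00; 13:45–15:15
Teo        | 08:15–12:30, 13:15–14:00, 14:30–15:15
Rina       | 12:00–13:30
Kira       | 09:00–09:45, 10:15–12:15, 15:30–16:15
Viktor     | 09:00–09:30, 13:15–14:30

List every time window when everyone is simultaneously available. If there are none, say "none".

none

Dana ∩ Divya: 14:15-14:45.
Dana ∩ Divya ∩ Teo: 14:30-14:45.
Dana ∩ Divya ∩ Teo ∩ Rina: ∅.
Dana ∩ Divya ∩ Teo ∩ Rina ∩ Kira: ∅.
Dana ∩ Divya ∩ Teo ∩ Rina ∩ Kira ∩ Viktor: ∅.
There is no time when everyone is free.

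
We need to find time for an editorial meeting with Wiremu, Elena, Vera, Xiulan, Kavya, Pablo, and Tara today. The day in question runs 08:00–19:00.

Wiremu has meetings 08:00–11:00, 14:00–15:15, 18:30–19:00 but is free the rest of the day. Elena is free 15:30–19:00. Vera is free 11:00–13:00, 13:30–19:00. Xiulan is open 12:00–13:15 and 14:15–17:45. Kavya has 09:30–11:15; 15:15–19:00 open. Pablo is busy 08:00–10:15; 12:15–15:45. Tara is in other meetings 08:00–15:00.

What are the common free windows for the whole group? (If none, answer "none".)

15:45-17:45

Wiremu free: 11:00-14:00, 15:15-18:30 (invert busy blocks within the working day).
Elena free: 15:30-19:00.
Vera free: 11:00-13:00, 13:30-19:00.
Xiulan free: 12:00-13:15, 14:15-17:45.
Kavya free: 09:30-11:15, 15:15-19:00.
Pablo free: 10:15-12:15, 15:45-19:00 (invert busy blocks within the working day).
Tara free: 15:00-19:00 (invert busy blocks within the working day).
Wiremu ∩ Elena: 15:30-18:30.
Wiremu ∩ Elena ∩ Vera: 15:30-18:30.
Wiremu ∩ Elena ∩ Vera ∩ Xiulan: 15:30-17:45.
Wiremu ∩ Elena ∩ Vera ∩ Xiulan ∩ Kavya: 15:30-17:45.
Wiremu ∩ Elena ∩ Vera ∩ Xiulan ∩ Kavya ∩ Pablo: 15:45-17:45.
Wiremu ∩ Elena ∩ Vera ∩ Xiulan ∩ Kavya ∩ Pablo ∩ Tara: 15:45-17:45.
Those are the intersection windows.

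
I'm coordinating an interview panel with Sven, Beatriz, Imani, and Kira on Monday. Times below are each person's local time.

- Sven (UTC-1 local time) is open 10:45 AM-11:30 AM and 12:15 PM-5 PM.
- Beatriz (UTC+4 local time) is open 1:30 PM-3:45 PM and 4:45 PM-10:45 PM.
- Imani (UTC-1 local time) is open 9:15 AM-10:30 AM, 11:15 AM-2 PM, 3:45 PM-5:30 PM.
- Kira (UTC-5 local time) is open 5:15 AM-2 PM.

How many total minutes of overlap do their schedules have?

180

Sven in UTC: 11:45-12:30, 13:15-18:00 (add 1h to convert from UTC-1).
Beatriz in UTC: 09:30-11:45, 12:45-18:45 (subtract 4h to convert from UTC+4).
Imani in UTC: 10:15-11:30, 12:15-15:00, 16:45-18:30 (add 1h to convert from UTC-1).
Kira in UTC: 10:15-19:00 (add 5h to convert from UTC-5).
Sven ∩ Beatriz: 13:15-18:00.
Sven ∩ Beatriz ∩ Imani: 13:15-15:00, 16:45-18:00.
Sven ∩ Beatriz ∩ Imani ∩ Kira: 13:15-15:00, 16:45-18:00.
Summing the common windows: 105 + 75 = 180 minutes.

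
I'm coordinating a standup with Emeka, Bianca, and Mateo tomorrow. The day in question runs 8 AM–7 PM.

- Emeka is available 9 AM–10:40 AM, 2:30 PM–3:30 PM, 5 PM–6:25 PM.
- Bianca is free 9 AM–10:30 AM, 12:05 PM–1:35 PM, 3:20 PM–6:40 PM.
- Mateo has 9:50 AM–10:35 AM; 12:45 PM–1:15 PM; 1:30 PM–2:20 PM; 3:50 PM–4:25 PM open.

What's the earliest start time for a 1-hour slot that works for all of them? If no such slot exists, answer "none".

none

Emeka ∩ Bianca: 09:00-10:30, 15:20-15:30, 17:00-18:25.
Emeka ∩ Bianca ∩ Mateo: 09:50-10:30.
Those are the intersection windows.
No common window is at least 60 minutes long.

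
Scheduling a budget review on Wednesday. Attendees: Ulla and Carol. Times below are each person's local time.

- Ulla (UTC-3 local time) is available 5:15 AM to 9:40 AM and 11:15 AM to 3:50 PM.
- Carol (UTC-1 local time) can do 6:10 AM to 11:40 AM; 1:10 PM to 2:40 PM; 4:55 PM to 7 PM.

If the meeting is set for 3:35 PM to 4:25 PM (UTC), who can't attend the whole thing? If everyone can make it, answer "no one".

Carol

Ulla in UTC: 08:15-12:40, 14:15-18:50 (add 3h to convert from UTC-3).
Carol in UTC: 07:10-12:40, 14:10-15:40, 17:55-20:00 (add 1h to convert from UTC-1).
Ulla: free for 15:35-16:25. Carol: not fully free for 15:35-16:25.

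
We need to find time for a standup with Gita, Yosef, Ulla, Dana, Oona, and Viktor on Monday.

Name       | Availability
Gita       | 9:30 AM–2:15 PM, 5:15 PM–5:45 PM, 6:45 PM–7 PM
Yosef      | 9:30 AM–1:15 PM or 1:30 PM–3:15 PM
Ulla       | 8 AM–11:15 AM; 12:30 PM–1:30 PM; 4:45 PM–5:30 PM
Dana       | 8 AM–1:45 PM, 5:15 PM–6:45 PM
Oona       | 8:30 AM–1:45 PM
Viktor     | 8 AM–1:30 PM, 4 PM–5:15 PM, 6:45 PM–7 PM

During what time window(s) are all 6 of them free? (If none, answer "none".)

Gita ∩ Yosef: 09:30-13:15, 13:30-14:15.
Gita ∩ Yosef ∩ Ulla: 09:30-11:15, 12:30-13:15.
Gita ∩ Yosef ∩ Ulla ∩ Dana: 09:30-11:15, 12:30-13:15.
Gita ∩ Yosef ∩ Ulla ∩ Dana ∩ Oona: 09:30-11:15, 12:30-13:15.
Gita ∩ Yosef ∩ Ulla ∩ Dana ∩ Oona ∩ Viktor: 09:30-11:15, 12:30-13:15.
Those are the intersection windows.

09:30-11:15, 12:30-13:15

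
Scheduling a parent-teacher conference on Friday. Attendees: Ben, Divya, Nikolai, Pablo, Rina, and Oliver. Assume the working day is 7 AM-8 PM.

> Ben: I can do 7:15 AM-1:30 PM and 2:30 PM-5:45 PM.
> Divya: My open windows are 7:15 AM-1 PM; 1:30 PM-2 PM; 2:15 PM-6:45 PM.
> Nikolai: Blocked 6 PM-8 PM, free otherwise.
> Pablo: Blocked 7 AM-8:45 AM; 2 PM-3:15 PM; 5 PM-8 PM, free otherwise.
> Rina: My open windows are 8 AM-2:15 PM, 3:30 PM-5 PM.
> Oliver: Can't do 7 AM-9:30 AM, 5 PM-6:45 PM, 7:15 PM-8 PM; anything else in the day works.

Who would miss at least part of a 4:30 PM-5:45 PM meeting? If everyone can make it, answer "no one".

Ben free: 07:15-13:30, 14:30-17:45.
Divya free: 07:15-13:00, 13:30-14:00, 14:15-18:45.
Nikolai free: 07:00-18:00 (invert busy blocks within the working day).
Pablo free: 08:45-14:00, 15:15-17:00 (invert busy blocks within the working day).
Rina free: 08:00-14:15, 15:30-17:00.
Oliver free: 09:30-17:00, 18:45-19:15 (invert busy blocks within the working day).
Ben: free for 16:30-17:45. Divya: free for 16:30-17:45. Nikolai: free for 16:30-17:45. Pablo: not fully free for 16:30-17:45. Rina: not fully free for 16:30-17:45. Oliver: not fully free for 16:30-17:45.

Oliver, Pablo, Rina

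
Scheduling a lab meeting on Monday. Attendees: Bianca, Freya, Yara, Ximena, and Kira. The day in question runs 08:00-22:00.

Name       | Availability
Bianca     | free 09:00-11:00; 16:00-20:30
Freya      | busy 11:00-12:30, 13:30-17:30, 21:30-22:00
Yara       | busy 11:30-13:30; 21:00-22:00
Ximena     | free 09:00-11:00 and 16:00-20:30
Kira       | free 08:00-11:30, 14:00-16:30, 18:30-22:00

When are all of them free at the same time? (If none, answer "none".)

09:00-11:00, 18:30-20:30

Bianca free: 09:00-11:00, 16:00-20:30.
Freya free: 08:00-11:00, 12:30-13:30, 17:30-21:30 (invert busy blocks within the working day).
Yara free: 08:00-11:30, 13:30-21:00 (invert busy blocks within the working day).
Ximena free: 09:00-11:00, 16:00-20:30.
Kira free: 08:00-11:30, 14:00-16:30, 18:30-22:00.
Bianca ∩ Freya: 09:00-11:00, 17:30-20:30.
Bianca ∩ Freya ∩ Yara: 09:00-11:00, 17:30-20:30.
Bianca ∩ Freya ∩ Yara ∩ Ximena: 09:00-11:00, 17:30-20:30.
Bianca ∩ Freya ∩ Yara ∩ Ximena ∩ Kira: 09:00-11:00, 18:30-20:30.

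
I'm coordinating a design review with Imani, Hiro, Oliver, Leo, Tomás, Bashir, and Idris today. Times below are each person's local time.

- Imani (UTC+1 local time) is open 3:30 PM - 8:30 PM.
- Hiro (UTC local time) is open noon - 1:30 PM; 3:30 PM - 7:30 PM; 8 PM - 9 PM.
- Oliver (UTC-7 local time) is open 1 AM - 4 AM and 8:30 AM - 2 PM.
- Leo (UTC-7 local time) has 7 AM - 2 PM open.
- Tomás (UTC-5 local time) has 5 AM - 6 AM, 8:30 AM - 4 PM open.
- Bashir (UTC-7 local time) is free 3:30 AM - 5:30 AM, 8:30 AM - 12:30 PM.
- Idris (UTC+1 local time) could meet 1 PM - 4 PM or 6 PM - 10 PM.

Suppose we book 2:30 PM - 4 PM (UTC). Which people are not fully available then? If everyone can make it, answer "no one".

Imani in UTC: 14:30-19:30 (subtract 1h to convert from UTC+1).
Hiro in UTC: 12:00-13:30, 15:30-19:30, 20:00-21:00.
Oliver in UTC: 08:00-11:00, 15:30-21:00 (add 7h to convert from UTC-7).
Leo in UTC: 14:00-21:00 (add 7h to convert from UTC-7).
Tomás in UTC: 10:00-11:00, 13:30-21:00 (add 5h to convert from UTC-5).
Bashir in UTC: 10:30-12:30, 15:30-19:30 (add 7h to convert from UTC-7).
Idris in UTC: 12:00-15:00, 17:00-21:00 (subtract 1h to convert from UTC+1).
Imani: free for 14:30-16:00. Hiro: not fully free for 14:30-16:00. Oliver: not fully free for 14:30-16:00. Leo: free for 14:30-16:00. Tomás: free for 14:30-16:00. Bashir: not fully free for 14:30-16:00. Idris: not fully free for 14:30-16:00.

Bashir, Hiro, Idris, Oliver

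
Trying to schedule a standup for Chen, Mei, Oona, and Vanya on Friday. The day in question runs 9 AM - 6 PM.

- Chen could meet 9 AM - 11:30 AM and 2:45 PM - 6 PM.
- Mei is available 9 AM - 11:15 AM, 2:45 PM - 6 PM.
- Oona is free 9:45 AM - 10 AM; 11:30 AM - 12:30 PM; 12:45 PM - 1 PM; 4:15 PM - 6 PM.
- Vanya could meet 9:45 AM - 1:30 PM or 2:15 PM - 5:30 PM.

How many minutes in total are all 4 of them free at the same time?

90

Chen ∩ Mei: 09:00-11:15, 14:45-18:00.
Chen ∩ Mei ∩ Oona: 09:45-10:00, 16:15-18:00.
Chen ∩ Mei ∩ Oona ∩ Vanya: 09:45-10:00, 16:15-17:30.
Summing the common windows: 15 + 75 = 90 minutes.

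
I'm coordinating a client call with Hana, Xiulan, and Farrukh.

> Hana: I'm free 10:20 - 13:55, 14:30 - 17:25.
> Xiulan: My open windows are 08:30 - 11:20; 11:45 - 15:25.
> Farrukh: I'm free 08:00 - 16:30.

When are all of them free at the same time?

10:20-11:20, 11:45-13:55, 14:30-15:25

Hana ∩ Xiulan: 10:20-11:20, 11:45-13:55, 14:30-15:25.
Hana ∩ Xiulan ∩ Farrukh: 10:20-11:20, 11:45-13:55, 14:30-15:25.
So the common availability across everyone is 10:20-11:20, 11:45-13:55, 14:30-15:25.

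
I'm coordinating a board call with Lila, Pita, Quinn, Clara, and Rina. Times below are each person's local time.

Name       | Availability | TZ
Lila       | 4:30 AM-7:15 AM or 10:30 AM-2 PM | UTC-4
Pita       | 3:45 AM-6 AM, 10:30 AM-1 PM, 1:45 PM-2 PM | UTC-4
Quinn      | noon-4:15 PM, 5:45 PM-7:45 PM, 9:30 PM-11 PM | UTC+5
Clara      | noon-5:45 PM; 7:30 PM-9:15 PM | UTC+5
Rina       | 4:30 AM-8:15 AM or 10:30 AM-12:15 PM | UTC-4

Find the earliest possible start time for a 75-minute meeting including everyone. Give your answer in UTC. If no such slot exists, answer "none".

08:30

Lila in UTC: 08:30-11:15, 14:30-18:00 (add 4h to convert from UTC-4).
Pita in UTC: 07:45-10:00, 14:30-17:00, 17:45-18:00 (add 4h to convert from UTC-4).
Quinn in UTC: 07:00-11:15, 12:45-14:45, 16:30-18:00 (subtract 5h to convert from UTC+5).
Clara in UTC: 07:00-12:45, 14:30-16:15 (subtract 5h to convert from UTC+5).
Rina in UTC: 08:30-12:15, 14:30-16:15 (add 4h to convert from UTC-4).
Lila ∩ Pita: 08:30-10:00, 14:30-17:00, 17:45-18:00.
Lila ∩ Pita ∩ Quinn: 08:30-10:00, 14:30-14:45, 16:30-17:00, 17:45-18:00.
Lila ∩ Pita ∩ Quinn ∩ Clara: 08:30-10:00, 14:30-14:45.
Lila ∩ Pita ∩ Quinn ∩ Clara ∩ Rina: 08:30-10:00, 14:30-14:45.
The first common window of at least 75 minutes is 08:30-10:00, so the earliest start is 08:30.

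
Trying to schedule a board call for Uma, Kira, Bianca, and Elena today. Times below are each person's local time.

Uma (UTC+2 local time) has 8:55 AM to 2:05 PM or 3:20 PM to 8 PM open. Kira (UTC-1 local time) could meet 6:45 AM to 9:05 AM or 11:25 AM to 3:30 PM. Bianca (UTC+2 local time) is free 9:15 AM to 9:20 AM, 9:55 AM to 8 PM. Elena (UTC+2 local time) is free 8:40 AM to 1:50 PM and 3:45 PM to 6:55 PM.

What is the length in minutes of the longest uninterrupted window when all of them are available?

165

Uma in UTC: 06:55-12:05, 13:20-18:00 (subtract 2h to convert from UTC+2).
Kira in UTC: 07:45-10:05, 12:25-16:30 (add 1h to convert from UTC-1).
Bianca in UTC: 07:15-07:20, 07:55-18:00 (subtract 2h to convert from UTC+2).
Elena in UTC: 06:40-11:50, 13:45-16:55 (subtract 2h to convert from UTC+2).
Uma ∩ Kira: 07:45-10:05, 13:20-16:30.
Uma ∩ Kira ∩ Bianca: 07:55-10:05, 13:20-16:30.
Uma ∩ Kira ∩ Bianca ∩ Elena: 07:55-10:05, 13:45-16:30.
The longest is 13:45-16:30 at 165 minutes.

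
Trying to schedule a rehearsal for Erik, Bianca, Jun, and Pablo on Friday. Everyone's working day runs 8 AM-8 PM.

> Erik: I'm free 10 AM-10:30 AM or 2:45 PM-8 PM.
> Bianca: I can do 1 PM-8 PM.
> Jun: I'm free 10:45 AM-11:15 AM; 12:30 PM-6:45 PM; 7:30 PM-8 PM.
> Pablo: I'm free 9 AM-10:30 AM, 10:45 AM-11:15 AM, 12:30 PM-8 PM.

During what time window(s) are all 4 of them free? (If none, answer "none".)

Erik ∩ Bianca: 14:45-20:00.
Erik ∩ Bianca ∩ Jun: 14:45-18:45, 19:30-20:00.
Erik ∩ Bianca ∩ Jun ∩ Pablo: 14:45-18:45, 19:30-20:00.
Those are the intersection windows.

14:45-18:45, 19:30-20:00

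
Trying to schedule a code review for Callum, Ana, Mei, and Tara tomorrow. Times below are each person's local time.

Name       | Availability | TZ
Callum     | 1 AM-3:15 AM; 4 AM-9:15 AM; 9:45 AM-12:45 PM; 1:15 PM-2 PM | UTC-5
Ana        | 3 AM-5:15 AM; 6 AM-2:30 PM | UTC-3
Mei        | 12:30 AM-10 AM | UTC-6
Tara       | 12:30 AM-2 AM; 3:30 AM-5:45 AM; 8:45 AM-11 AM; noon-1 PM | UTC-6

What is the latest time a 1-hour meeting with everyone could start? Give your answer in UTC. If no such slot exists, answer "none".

15:00

Callum in UTC: 06:00-08:15, 09:00-14:15, 14:45-17:45, 18:15-19:00 (add 5h to convert from UTC-5).
Ana in UTC: 06:00-08:15, 09:00-17:30 (add 3h to convert from UTC-3).
Mei in UTC: 06:30-16:00 (add 6h to convert from UTC-6).
Tara in UTC: 06:30-08:00, 09:30-11:45, 14:45-17:00, 18:00-19:00 (add 6h to convert from UTC-6).
Callum ∩ Ana: 06:00-08:15, 09:00-14:15, 14:45-17:30.
Callum ∩ Ana ∩ Mei: 06:30-08:15, 09:00-14:15, 14:45-16:00.
Callum ∩ Ana ∩ Mei ∩ Tara: 06:30-08:00, 09:30-11:45, 14:45-16:00.
The last common window of at least 60 minutes is 14:45-16:00; a 60-minute meeting can start as late as 15:00 and still end by 16:00.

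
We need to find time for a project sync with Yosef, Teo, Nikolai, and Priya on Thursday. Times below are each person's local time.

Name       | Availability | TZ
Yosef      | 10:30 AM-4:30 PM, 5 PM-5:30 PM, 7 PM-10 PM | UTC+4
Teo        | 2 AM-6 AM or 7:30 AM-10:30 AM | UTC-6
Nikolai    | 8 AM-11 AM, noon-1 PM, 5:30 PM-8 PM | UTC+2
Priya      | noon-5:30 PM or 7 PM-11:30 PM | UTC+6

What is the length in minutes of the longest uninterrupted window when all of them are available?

60

Yosef in UTC: 06:30-12:30, 13:00-13:30, 15:00-18:00 (subtract 4h to convert from UTC+4).
Teo in UTC: 08:00-12:00, 13:30-16:30 (add 6h to convert from UTC-6).
Nikolai in UTC: 06:00-09:00, 10:00-11:00, 15:30-18:00 (subtract 2h to convert from UTC+2).
Priya in UTC: 06:00-11:30, 13:00-17:30 (subtract 6h to convert from UTC+6).
Yosef ∩ Teo: 08:00-12:00, 15:00-16:30.
Yosef ∩ Teo ∩ Nikolai: 08:00-09:00, 10:00-11:00, 15:30-16:30.
Yosef ∩ Teo ∩ Nikolai ∩ Priya: 08:00-09:00, 10:00-11:00, 15:30-16:30.
The longest is 08:00-09:00 at 60 minutes.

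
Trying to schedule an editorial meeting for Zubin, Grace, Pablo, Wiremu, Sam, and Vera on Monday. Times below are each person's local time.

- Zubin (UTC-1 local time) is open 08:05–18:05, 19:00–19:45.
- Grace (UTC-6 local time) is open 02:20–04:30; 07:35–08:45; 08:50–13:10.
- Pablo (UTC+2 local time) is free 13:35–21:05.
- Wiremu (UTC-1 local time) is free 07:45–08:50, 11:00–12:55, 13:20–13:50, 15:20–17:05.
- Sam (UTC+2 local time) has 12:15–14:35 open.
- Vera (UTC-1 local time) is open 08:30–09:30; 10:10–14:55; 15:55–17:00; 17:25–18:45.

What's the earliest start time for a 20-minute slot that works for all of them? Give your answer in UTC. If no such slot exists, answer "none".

Zubin in UTC: 09:05-19:05, 20:00-20:45 (add 1h to convert from UTC-1).
Grace in UTC: 08:20-10:30, 13:35-14:45, 14:50-19:10 (add 6h to convert from UTC-6).
Pablo in UTC: 11:35-19:05 (subtract 2h to convert from UTC+2).
Wiremu in UTC: 08:45-09:50, 12:00-13:55, 14:20-14:50, 16:20-18:05 (add 1h to convert from UTC-1).
Sam in UTC: 10:15-12:35 (subtract 2h to convert from UTC+2).
Vera in UTC: 09:30-10:30, 11:10-15:55, 16:55-18:00, 18:25-19:45 (add 1h to convert from UTC-1).
Zubin ∩ Grace: 09:05-10:30, 13:35-14:45, 14:50-19:05.
Zubin ∩ Grace ∩ Pablo: 13:35-14:45, 14:50-19:05.
Zubin ∩ Grace ∩ Pablo ∩ Wiremu: 13:35-13:55, 14:20-14:45, 16:20-18:05.
Zubin ∩ Grace ∩ Pablo ∩ Wiremu ∩ Sam: ∅.
Zubin ∩ Grace ∩ Pablo ∩ Wiremu ∩ Sam ∩ Vera: ∅.
There is no time when everyone is free.
No common window is at least 20 minutes long.

none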